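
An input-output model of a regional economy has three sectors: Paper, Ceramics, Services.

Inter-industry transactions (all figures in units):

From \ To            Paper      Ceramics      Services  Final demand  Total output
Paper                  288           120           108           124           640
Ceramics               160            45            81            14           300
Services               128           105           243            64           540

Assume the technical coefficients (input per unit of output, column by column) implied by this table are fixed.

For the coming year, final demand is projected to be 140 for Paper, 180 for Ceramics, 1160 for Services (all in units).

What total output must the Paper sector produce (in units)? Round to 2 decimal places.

Technical coefficients a_ij = z_ij / X_j:
  a_PP = 288/640 = 0.45, a_CP = 160/640 = 0.25, a_SP = 128/640 = 0.20
  a_PC = 120/300 = 0.40, a_CC = 45/300 = 0.15, a_SC = 105/300 = 0.35
  a_PS = 108/540 = 0.20, a_CS = 81/540 = 0.15, a_SS = 243/540 = 0.45
I − A =
  [   0.55    -0.40    -0.20]
  [  -0.25     0.85    -0.15]
  [  -0.20    -0.35     0.55]
Cofactors of I−A, C_ij = (−1)^(i+j)·(minor ij) (rows/columns in the sector order above):
  C_11 = (0.85)(0.55) − (-0.15)(-0.35) = 0.4150
  C_12 = −[(-0.25)(0.55) − (-0.15)(-0.20)] = 0.1675
  C_13 = (-0.25)(-0.35) − (0.85)(-0.20) = 0.2575
  C_21 = −[(-0.40)(0.55) − (-0.20)(-0.35)] = 0.2900
  C_22 = (0.55)(0.55) − (-0.20)(-0.20) = 0.2625
  C_23 = −[(0.55)(-0.35) − (-0.40)(-0.20)] = 0.2725
  C_31 = (-0.40)(-0.15) − (-0.20)(0.85) = 0.2300
  C_32 = −[(0.55)(-0.15) − (-0.20)(-0.25)] = 0.1325
  C_33 = (0.55)(0.85) − (-0.40)(-0.25) = 0.3675
det(I−A) = Σ_j (I−A)_1j·C_1j = (0.55)(0.4150) + (-0.40)(0.1675) + (-0.20)(0.2575) = 0.10975
adj(I−A) = Cᵀ =
  [ 0.4150   0.2900   0.2300]
  [ 0.1675   0.2625   0.1325]
  [ 0.2575   0.2725   0.3675]
(I − A)⁻¹ = adj(I−A) / det(I−A) ≈
  [   3.7813     2.6424     2.0957]
  [   1.5262     2.3918     1.2073]
  [   2.3462     2.4829     3.3485]
x = (I − A)⁻¹ d = adj(I−A)·d / det(I−A), with det(I−A) = 0.10975:
  x_P = (0.4150·140 + 0.2900·180 + 0.2300·1160) / 0.10975 = 377.10 / 0.10975 ≈ 3435.99
  x_C = (0.1675·140 + 0.2625·180 + 0.1325·1160) / 0.10975 = 224.40 / 0.10975 ≈ 2044.65
  x_S = (0.2575·140 + 0.2725·180 + 0.3675·1160) / 0.10975 = 511.40 / 0.10975 ≈ 4659.68

x_P = 3435.99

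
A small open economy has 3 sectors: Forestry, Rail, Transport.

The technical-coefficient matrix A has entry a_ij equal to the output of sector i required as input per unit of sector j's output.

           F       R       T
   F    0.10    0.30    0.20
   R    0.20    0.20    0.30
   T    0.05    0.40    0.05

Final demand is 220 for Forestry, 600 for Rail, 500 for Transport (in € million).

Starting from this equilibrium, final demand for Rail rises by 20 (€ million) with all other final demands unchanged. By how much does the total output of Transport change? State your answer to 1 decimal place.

Δx_T = 15.3

I − A =
  [   0.90    -0.30    -0.20]
  [  -0.20     0.80    -0.30]
  [  -0.05    -0.40     0.95]
Cofactors of I−A, C_ij = (−1)^(i+j)·(minor ij) (rows/columns in the sector order above):
  C_11 = (0.80)(0.95) − (-0.30)(-0.40) = 0.6400
  C_12 = −[(-0.20)(0.95) − (-0.30)(-0.05)] = 0.2050
  C_13 = (-0.20)(-0.40) − (0.80)(-0.05) = 0.1200
  C_21 = −[(-0.30)(0.95) − (-0.20)(-0.40)] = 0.3650
  C_22 = (0.90)(0.95) − (-0.20)(-0.05) = 0.8450
  C_23 = −[(0.90)(-0.40) − (-0.30)(-0.05)] = 0.3750
  C_31 = (-0.30)(-0.30) − (-0.20)(0.80) = 0.2500
  C_32 = −[(0.90)(-0.30) − (-0.20)(-0.20)] = 0.3100
  C_33 = (0.90)(0.80) − (-0.30)(-0.20) = 0.6600
det(I−A) = Σ_j (I−A)_1j·C_1j = (0.90)(0.6400) + (-0.30)(0.2050) + (-0.20)(0.1200) = 0.4905
adj(I−A) = Cᵀ =
  [ 0.6400   0.3650   0.2500]
  [ 0.2050   0.8450   0.3100]
  [ 0.1200   0.3750   0.6600]
(I − A)⁻¹ = adj(I−A) / det(I−A) ≈
  [   1.3048     0.7441     0.5097]
  [   0.4179     1.7227     0.6320]
  [   0.2446     0.7645     1.3456]
Δx = (I − A)⁻¹ Δd with Δd having +20 in the Rail component and 0 elsewhere.
So Δx_T = L_TR · (+20), where L_TR = adj(I−A)_TR / det(I−A) = 0.3750 / 0.4905.
Δx_T = 0.3750 × (+20) / 0.4905 = 7.50 / 0.4905 ≈ 15.3.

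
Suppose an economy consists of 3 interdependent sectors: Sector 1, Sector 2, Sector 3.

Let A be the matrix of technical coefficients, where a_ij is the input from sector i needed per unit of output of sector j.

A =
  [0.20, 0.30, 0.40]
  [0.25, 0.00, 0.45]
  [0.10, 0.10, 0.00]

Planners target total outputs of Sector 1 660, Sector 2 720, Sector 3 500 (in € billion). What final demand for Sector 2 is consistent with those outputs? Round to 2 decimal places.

I − A =
  [   0.80    -0.30    -0.40]
  [  -0.25     1.00    -0.45]
  [  -0.10    -0.10     1.00]
d = (I − A) x:
  d_1 = (+0.80)·660 + (-0.30)·720 + (-0.40)·500 = 112.00
  d_2 = (-0.25)·660 + (+1.00)·720 + (-0.45)·500 = 330.00
  d_3 = (-0.10)·660 + (-0.10)·720 + (+1.00)·500 = 362.00

d_2 = 330.00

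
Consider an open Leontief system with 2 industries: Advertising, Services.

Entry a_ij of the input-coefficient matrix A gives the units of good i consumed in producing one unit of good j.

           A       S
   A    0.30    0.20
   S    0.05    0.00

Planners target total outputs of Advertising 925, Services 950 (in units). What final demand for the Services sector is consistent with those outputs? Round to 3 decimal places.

I − A =
  [   0.70    -0.20]
  [  -0.05     1.00]
d = (I − A) x:
  d_A = (+0.70)·925 + (-0.20)·950 = 457.500
  d_S = (-0.05)·925 + (+1.00)·950 = 903.750

d_S = 903.750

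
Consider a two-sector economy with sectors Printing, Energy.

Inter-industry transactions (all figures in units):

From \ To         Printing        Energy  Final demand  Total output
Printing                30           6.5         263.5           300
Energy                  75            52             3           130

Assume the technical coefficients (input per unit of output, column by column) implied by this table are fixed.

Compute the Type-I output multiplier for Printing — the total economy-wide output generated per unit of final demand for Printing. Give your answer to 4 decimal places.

m_1 = 1.6114

Technical coefficients a_ij = z_ij / X_j:
  a_11 = 30/300 = 0.10, a_21 = 75/300 = 0.25
  a_12 = 6.5/130 = 0.05, a_22 = 52/130 = 0.40
I − A =
  [   0.90    -0.05]
  [  -0.25     0.60]
det(I−A) = (0.90)(0.60) − (-0.05)(-0.25) = 0.5275
adj(I−A) = [[0.60, 0.05], [0.25, 0.90]]
(I − A)⁻¹ = adj(I−A) / det(I−A) ≈
  [   1.13744     0.09479]
  [   0.47393     1.70616]
The output multiplier for sector j is the column-j sum of the Leontief inverse (I − A)⁻¹ = adj(I−A) / det(I−A).
Column 1 of adj(I−A): (0.60, 0.25); det(I−A) = 0.5275.
m_1 = (0.60 + 0.25) / 0.5275 = 0.85 / 0.5275 ≈ 1.6114.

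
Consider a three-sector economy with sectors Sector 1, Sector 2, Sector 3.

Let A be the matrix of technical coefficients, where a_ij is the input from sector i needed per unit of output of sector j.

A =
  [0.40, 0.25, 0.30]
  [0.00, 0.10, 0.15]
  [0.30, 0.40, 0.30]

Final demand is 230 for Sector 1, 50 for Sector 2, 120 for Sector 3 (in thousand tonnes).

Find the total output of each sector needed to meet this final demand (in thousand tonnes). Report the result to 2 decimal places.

I − A =
  [   0.60    -0.25    -0.30]
  [   0.00     0.90    -0.15]
  [  -0.30    -0.40     0.70]
Cofactors of I−A, C_ij = (−1)^(i+j)·(minor ij) (rows/columns in the sector order above):
  C_11 = (0.90)(0.70) − (-0.15)(-0.40) = 0.5700
  C_12 = −[(0.00)(0.70) − (-0.15)(-0.30)] = 0.0450
  C_13 = (0.00)(-0.40) − (0.90)(-0.30) = 0.2700
  C_21 = −[(-0.25)(0.70) − (-0.30)(-0.40)] = 0.2950
  C_22 = (0.60)(0.70) − (-0.30)(-0.30) = 0.3300
  C_23 = −[(0.60)(-0.40) − (-0.25)(-0.30)] = 0.3150
  C_31 = (-0.25)(-0.15) − (-0.30)(0.90) = 0.3075
  C_32 = −[(0.60)(-0.15) − (-0.30)(0.00)] = 0.0900
  C_33 = (0.60)(0.90) − (-0.25)(0.00) = 0.5400
det(I−A) = Σ_j (I−A)_1j·C_1j = (0.60)(0.5700) + (-0.25)(0.0450) + (-0.30)(0.2700) = 0.24975
adj(I−A) = Cᵀ =
  [ 0.5700   0.2950   0.3075]
  [ 0.0450   0.3300   0.0900]
  [ 0.2700   0.3150   0.5400]
(I − A)⁻¹ = adj(I−A) / det(I−A) ≈
  [   2.2823     1.1812     1.2312]
  [   0.1802     1.3213     0.3604]
  [   1.0811     1.2613     2.1622]
x = (I − A)⁻¹ d = adj(I−A)·d / det(I−A), with det(I−A) = 0.24975:
  x_1 = (0.5700·230 + 0.2950·50 + 0.3075·120) / 0.24975 = 182.75 / 0.24975 ≈ 731.73
  x_2 = (0.0450·230 + 0.3300·50 + 0.0900·120) / 0.24975 = 37.65 / 0.24975 ≈ 150.75
  x_3 = (0.2700·230 + 0.3150·50 + 0.5400·120) / 0.24975 = 142.65 / 0.24975 ≈ 571.17

x_1 = 731.73, x_2 = 150.75, x_3 = 571.17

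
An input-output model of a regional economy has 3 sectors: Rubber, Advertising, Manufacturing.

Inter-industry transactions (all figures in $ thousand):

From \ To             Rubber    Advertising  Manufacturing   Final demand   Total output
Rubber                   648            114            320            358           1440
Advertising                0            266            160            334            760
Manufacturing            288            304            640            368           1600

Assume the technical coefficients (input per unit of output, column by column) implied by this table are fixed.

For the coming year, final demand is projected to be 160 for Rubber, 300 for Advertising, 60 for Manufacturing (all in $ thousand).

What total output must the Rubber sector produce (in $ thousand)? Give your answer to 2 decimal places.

Technical coefficients a_ij = z_ij / X_j:
  a_RR = 648/1440 = 0.45, a_AR = 0/1440 = 0.00, a_MR = 288/1440 = 0.20
  a_RA = 114/760 = 0.15, a_AA = 266/760 = 0.35, a_MA = 304/760 = 0.40
  a_RM = 320/1600 = 0.20, a_AM = 160/1600 = 0.10, a_MM = 640/1600 = 0.40
I − A =
  [   0.55    -0.15    -0.20]
  [   0.00     0.65    -0.10]
  [  -0.20    -0.40     0.60]
Cofactors of I−A, C_ij = (−1)^(i+j)·(minor ij) (rows/columns in the sector order above):
  C_11 = (0.65)(0.60) − (-0.10)(-0.40) = 0.3500
  C_12 = −[(0.00)(0.60) − (-0.10)(-0.20)] = 0.0200
  C_13 = (0.00)(-0.40) − (0.65)(-0.20) = 0.1300
  C_21 = −[(-0.15)(0.60) − (-0.20)(-0.40)] = 0.1700
  C_22 = (0.55)(0.60) − (-0.20)(-0.20) = 0.2900
  C_23 = −[(0.55)(-0.40) − (-0.15)(-0.20)] = 0.2500
  C_31 = (-0.15)(-0.10) − (-0.20)(0.65) = 0.1450
  C_32 = −[(0.55)(-0.10) − (-0.20)(0.00)] = 0.0550
  C_33 = (0.55)(0.65) − (-0.15)(0.00) = 0.3575
det(I−A) = Σ_j (I−A)_1j·C_1j = (0.55)(0.3500) + (-0.15)(0.0200) + (-0.20)(0.1300) = 0.1635
adj(I−A) = Cᵀ =
  [ 0.3500   0.1700   0.1450]
  [ 0.0200   0.2900   0.0550]
  [ 0.1300   0.2500   0.3575]
(I − A)⁻¹ = adj(I−A) / det(I−A) ≈
  [   2.1407     1.0398     0.8869]
  [   0.1223     1.7737     0.3364]
  [   0.7951     1.5291     2.1865]
x = (I − A)⁻¹ d = adj(I−A)·d / det(I−A), with det(I−A) = 0.1635:
  x_R = (0.3500·160 + 0.1700·300 + 0.1450·60) / 0.1635 = 115.70 / 0.1635 ≈ 707.65
  x_A = (0.0200·160 + 0.2900·300 + 0.0550·60) / 0.1635 = 93.50 / 0.1635 ≈ 571.87
  x_M = (0.1300·160 + 0.2500·300 + 0.3575·60) / 0.1635 = 117.25 / 0.1635 ≈ 717.13

x_R = 707.65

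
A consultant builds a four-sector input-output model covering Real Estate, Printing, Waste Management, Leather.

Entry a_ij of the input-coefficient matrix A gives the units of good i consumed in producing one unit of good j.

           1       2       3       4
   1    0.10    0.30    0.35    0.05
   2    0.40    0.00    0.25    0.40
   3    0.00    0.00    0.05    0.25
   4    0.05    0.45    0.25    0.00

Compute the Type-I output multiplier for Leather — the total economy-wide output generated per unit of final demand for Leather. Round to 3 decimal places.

m_4 = 3.484

I − A =
  [   0.90    -0.30    -0.35    -0.05]
  [  -0.40     1.00    -0.25    -0.40]
  [   0.00     0.00     0.95    -0.25]
  [  -0.05    -0.45    -0.25     1.00]
Compute the cofactors C_ij = (−1)^(i+j)·(3×3 minor ij) of I−A; the adjugate is their transpose:
adj(I−A) = Cᵀ =
  [ 0.688375   0.327000   0.410125   0.267750]
  [ 0.377125   0.792000   0.466375   0.452250]
  [ 0.057500   0.105000   0.600500   0.195000]
  [ 0.218500   0.399000   0.380500   0.741000]
det(I−A) = Σ_j (I−A)_1j·C_1j = (0.90)(0.688375) + (-0.30)(0.377125) + (-0.35)(0.057500) + (-0.05)(0.218500) = 0.47535
(I − A)⁻¹ = adj(I−A) / det(I−A) ≈
  [   1.4481     0.6879     0.8628     0.5633]
  [   0.7934     1.6661     0.9811     0.9514]
  [   0.1210     0.2209     1.2633     0.4102]
  [   0.4597     0.8394     0.8005     1.5589]
The output multiplier for sector j is the column-j sum of the Leontief inverse (I − A)⁻¹ = adj(I−A) / det(I−A).
Column 4 of adj(I−A): (0.267750, 0.452250, 0.195000, 0.741000); det(I−A) = 0.47535.
m_4 = (0.267750 + 0.452250 + 0.195000 + 0.741000) / 0.47535 = 1.656 / 0.47535 ≈ 3.484.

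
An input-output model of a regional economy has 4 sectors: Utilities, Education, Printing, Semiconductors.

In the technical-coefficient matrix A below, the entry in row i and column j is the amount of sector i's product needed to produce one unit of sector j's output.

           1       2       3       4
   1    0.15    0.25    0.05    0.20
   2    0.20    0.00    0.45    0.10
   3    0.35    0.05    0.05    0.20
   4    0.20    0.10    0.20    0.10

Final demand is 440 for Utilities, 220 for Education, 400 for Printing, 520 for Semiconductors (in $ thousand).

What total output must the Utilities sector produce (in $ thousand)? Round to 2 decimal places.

x_1 = 1205.96

I − A =
  [   0.85    -0.25    -0.05    -0.20]
  [  -0.20     1.00    -0.45    -0.10]
  [  -0.35    -0.05     0.95    -0.20]
  [  -0.20    -0.10    -0.20     0.90]
Compute the cofactors C_ij = (−1)^(i+j)·(3×3 minor ij) of I−A; the adjugate is their transpose:
adj(I−A) = Cᵀ =
  [ 0.77525   0.22800   0.19975   0.24200]
  [ 0.34875   0.62300   0.36125   0.22700]
  [ 0.36550   0.14900   0.66250   0.24500]
  [ 0.29225   0.15300   0.23175   0.68350]
det(I−A) = Σ_j (I−A)_1j·C_1j = (0.85)(0.77525) + (-0.25)(0.34875) + (-0.05)(0.36550) + (-0.20)(0.29225) = 0.49505
(I − A)⁻¹ = adj(I−A) / det(I−A) ≈
  [   1.5660     0.4606     0.4035     0.4888]
  [   0.7045     1.2585     0.7297     0.4585]
  [   0.7383     0.3010     1.3382     0.4949]
  [   0.5903     0.3091     0.4681     1.3807]
x = (I − A)⁻¹ d = adj(I−A)·d / det(I−A), with det(I−A) = 0.49505:
  x_1 = (0.77525·440 + 0.22800·220 + 0.19975·400 + 0.24200·520) / 0.49505 = 597.01 / 0.49505 ≈ 1205.96
  x_2 = (0.34875·440 + 0.62300·220 + 0.36125·400 + 0.22700·520) / 0.49505 = 553.05 / 0.49505 ≈ 1117.16
  x_3 = (0.36550·440 + 0.14900·220 + 0.66250·400 + 0.24500·520) / 0.49505 = 586.00 / 0.49505 ≈ 1183.72
  x_4 = (0.29225·440 + 0.15300·220 + 0.23175·400 + 0.68350·520) / 0.49505 = 610.37 / 0.49505 ≈ 1232.95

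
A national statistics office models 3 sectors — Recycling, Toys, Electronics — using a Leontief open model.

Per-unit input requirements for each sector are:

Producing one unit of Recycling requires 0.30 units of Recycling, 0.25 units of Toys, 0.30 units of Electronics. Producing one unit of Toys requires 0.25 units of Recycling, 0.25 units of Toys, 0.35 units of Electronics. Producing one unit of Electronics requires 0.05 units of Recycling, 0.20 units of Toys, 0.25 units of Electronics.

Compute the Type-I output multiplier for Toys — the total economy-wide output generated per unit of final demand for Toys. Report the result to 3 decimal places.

m_2 = 3.873

I − A =
  [   0.70    -0.25    -0.05]
  [  -0.25     0.75    -0.20]
  [  -0.30    -0.35     0.75]
Cofactors of I−A, C_ij = (−1)^(i+j)·(minor ij) (rows/columns in the sector order above):
  C_11 = (0.75)(0.75) − (-0.20)(-0.35) = 0.4925
  C_12 = −[(-0.25)(0.75) − (-0.20)(-0.30)] = 0.2475
  C_13 = (-0.25)(-0.35) − (0.75)(-0.30) = 0.3125
  C_21 = −[(-0.25)(0.75) − (-0.05)(-0.35)] = 0.2050
  C_22 = (0.70)(0.75) − (-0.05)(-0.30) = 0.5100
  C_23 = −[(0.70)(-0.35) − (-0.25)(-0.30)] = 0.3200
  C_31 = (-0.25)(-0.20) − (-0.05)(0.75) = 0.0875
  C_32 = −[(0.70)(-0.20) − (-0.05)(-0.25)] = 0.1525
  C_33 = (0.70)(0.75) − (-0.25)(-0.25) = 0.4625
det(I−A) = Σ_j (I−A)_1j·C_1j = (0.70)(0.4925) + (-0.25)(0.2475) + (-0.05)(0.3125) = 0.26725
adj(I−A) = Cᵀ =
  [ 0.4925   0.2050   0.0875]
  [ 0.2475   0.5100   0.1525]
  [ 0.3125   0.3200   0.4625]
(I − A)⁻¹ = adj(I−A) / det(I−A) ≈
  [   1.8428     0.7671     0.3274]
  [   0.9261     1.9083     0.5706]
  [   1.1693     1.1974     1.7306]
The output multiplier for sector j is the column-j sum of the Leontief inverse (I − A)⁻¹ = adj(I−A) / det(I−A).
Column 2 of adj(I−A): (0.2050, 0.5100, 0.3200); det(I−A) = 0.26725.
m_2 = (0.2050 + 0.5100 + 0.3200) / 0.26725 = 1.035 / 0.26725 ≈ 3.873.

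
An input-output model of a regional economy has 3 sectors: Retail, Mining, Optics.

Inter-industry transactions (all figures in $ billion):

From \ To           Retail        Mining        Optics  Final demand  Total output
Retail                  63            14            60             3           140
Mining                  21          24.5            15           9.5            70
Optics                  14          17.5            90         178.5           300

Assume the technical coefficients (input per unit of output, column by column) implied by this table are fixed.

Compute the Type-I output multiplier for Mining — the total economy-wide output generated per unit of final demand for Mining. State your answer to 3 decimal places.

m_M = 3.547

Technical coefficients a_ij = z_ij / X_j:
  a_RR = 63/140 = 0.45, a_MR = 21/140 = 0.15, a_OR = 14/140 = 0.10
  a_RM = 14/70 = 0.20, a_MM = 24.5/70 = 0.35, a_OM = 17.5/70 = 0.25
  a_RO = 60/300 = 0.20, a_MO = 15/300 = 0.05, a_OO = 90/300 = 0.30
I − A =
  [   0.55    -0.20    -0.20]
  [  -0.15     0.65    -0.05]
  [  -0.10    -0.25     0.70]
Cofactors of I−A, C_ij = (−1)^(i+j)·(minor ij) (rows/columns in the sector order above):
  C_11 = (0.65)(0.70) − (-0.05)(-0.25) = 0.4425
  C_12 = −[(-0.15)(0.70) − (-0.05)(-0.10)] = 0.1100
  C_13 = (-0.15)(-0.25) − (0.65)(-0.10) = 0.1025
  C_21 = −[(-0.20)(0.70) − (-0.20)(-0.25)] = 0.1900
  C_22 = (0.55)(0.70) − (-0.20)(-0.10) = 0.3650
  C_23 = −[(0.55)(-0.25) − (-0.20)(-0.10)] = 0.1575
  C_31 = (-0.20)(-0.05) − (-0.20)(0.65) = 0.1400
  C_32 = −[(0.55)(-0.05) − (-0.20)(-0.15)] = 0.0575
  C_33 = (0.55)(0.65) − (-0.20)(-0.15) = 0.3275
det(I−A) = Σ_j (I−A)_1j·C_1j = (0.55)(0.4425) + (-0.20)(0.1100) + (-0.20)(0.1025) = 0.200875
adj(I−A) = Cᵀ =
  [ 0.4425   0.1900   0.1400]
  [ 0.1100   0.3650   0.0575]
  [ 0.1025   0.1575   0.3275]
(I − A)⁻¹ = adj(I−A) / det(I−A) ≈
  [   2.2029     0.9459     0.6970]
  [   0.5476     1.8171     0.2862]
  [   0.5103     0.7841     1.6304]
The output multiplier for sector j is the column-j sum of the Leontief inverse (I − A)⁻¹ = adj(I−A) / det(I−A).
Column M of adj(I−A): (0.1900, 0.3650, 0.1575); det(I−A) = 0.200875.
m_M = (0.1900 + 0.3650 + 0.1575) / 0.200875 = 0.7125 / 0.200875 ≈ 3.547.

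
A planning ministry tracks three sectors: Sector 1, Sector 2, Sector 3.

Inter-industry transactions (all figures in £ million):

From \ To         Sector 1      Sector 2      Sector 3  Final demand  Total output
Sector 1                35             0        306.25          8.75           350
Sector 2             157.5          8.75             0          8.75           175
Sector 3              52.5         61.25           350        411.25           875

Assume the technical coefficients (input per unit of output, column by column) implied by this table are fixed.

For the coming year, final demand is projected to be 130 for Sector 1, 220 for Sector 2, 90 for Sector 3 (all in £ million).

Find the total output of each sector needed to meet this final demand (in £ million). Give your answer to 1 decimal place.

Technical coefficients a_ij = z_ij / X_j:
  a_11 = 35/350 = 0.10, a_21 = 157.5/350 = 0.45, a_31 = 52.5/350 = 0.15
  a_12 = 0/175 = 0.00, a_22 = 8.75/175 = 0.05, a_32 = 61.25/175 = 0.35
  a_13 = 306.25/875 = 0.35, a_23 = 0/875 = 0.00, a_33 = 350/875 = 0.40
I − A =
  [   0.90     0.00    -0.35]
  [  -0.45     0.95     0.00]
  [  -0.15    -0.35     0.60]
Cofactors of I−A, C_ij = (−1)^(i+j)·(minor ij) (rows/columns in the sector order above):
  C_11 = (0.95)(0.60) − (0.00)(-0.35) = 0.5700
  C_12 = −[(-0.45)(0.60) − (0.00)(-0.15)] = 0.2700
  C_13 = (-0.45)(-0.35) − (0.95)(-0.15) = 0.3000
  C_21 = −[(0.00)(0.60) − (-0.35)(-0.35)] = 0.1225
  C_22 = (0.90)(0.60) − (-0.35)(-0.15) = 0.4875
  C_23 = −[(0.90)(-0.35) − (0.00)(-0.15)] = 0.3150
  C_31 = (0.00)(0.00) − (-0.35)(0.95) = 0.3325
  C_32 = −[(0.90)(0.00) − (-0.35)(-0.45)] = 0.1575
  C_33 = (0.90)(0.95) − (0.00)(-0.45) = 0.8550
det(I−A) = Σ_j (I−A)_1j·C_1j = (0.90)(0.5700) + (0.00)(0.2700) + (-0.35)(0.3000) = 0.4080
adj(I−A) = Cᵀ =
  [ 0.5700   0.1225   0.3325]
  [ 0.2700   0.4875   0.1575]
  [ 0.3000   0.3150   0.8550]
(I − A)⁻¹ = adj(I−A) / det(I−A) ≈
  [   1.3971     0.3002     0.8150]
  [   0.6618     1.1949     0.3860]
  [   0.7353     0.7721     2.0956]
x = (I − A)⁻¹ d = adj(I−A)·d / det(I−A), with det(I−A) = 0.4080:
  x_1 = (0.5700·130 + 0.1225·220 + 0.3325·90) / 0.4080 = 130.975 / 0.4080 ≈ 321.0
  x_2 = (0.2700·130 + 0.4875·220 + 0.1575·90) / 0.4080 = 156.525 / 0.4080 ≈ 383.6
  x_3 = (0.3000·130 + 0.3150·220 + 0.8550·90) / 0.4080 = 185.25 / 0.4080 ≈ 454.0

x_1 = 321.0, x_2 = 383.6, x_3 = 454.0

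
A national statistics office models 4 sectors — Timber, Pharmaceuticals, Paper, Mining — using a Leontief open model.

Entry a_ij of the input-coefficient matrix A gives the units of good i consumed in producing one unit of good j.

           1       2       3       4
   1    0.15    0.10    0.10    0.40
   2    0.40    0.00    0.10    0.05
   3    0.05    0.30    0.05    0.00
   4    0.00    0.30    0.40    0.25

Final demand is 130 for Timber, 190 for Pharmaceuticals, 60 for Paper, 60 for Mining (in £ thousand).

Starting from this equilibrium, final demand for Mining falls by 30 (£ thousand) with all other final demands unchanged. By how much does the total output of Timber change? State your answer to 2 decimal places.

Δx_1 = -24.72

I − A =
  [   0.85    -0.10    -0.10    -0.40]
  [  -0.40     1.00    -0.10    -0.05]
  [  -0.05    -0.30     0.95     0.00]
  [   0.00    -0.30    -0.40     0.75]
Compute the cofactors C_ij = (−1)^(i+j)·(3×3 minor ij) of I−A; the adjugate is their transpose:
adj(I−A) = Cᵀ =
  [ 0.669750   0.255750   0.255000   0.374250]
  [ 0.289750   0.593875   0.174750   0.194125]
  [ 0.126750   0.201000   0.546750   0.081000]
  [ 0.183500   0.344750   0.361500   0.726500]
det(I−A) = Σ_j (I−A)_1j·C_1j = (0.85)(0.669750) + (-0.10)(0.289750) + (-0.10)(0.126750) + (-0.40)(0.183500) = 0.4542375
(I − A)⁻¹ = adj(I−A) / det(I−A) ≈
  [   1.4744     0.5630     0.5614     0.8239]
  [   0.6379     1.3074     0.3847     0.4274]
  [   0.2790     0.4425     1.2037     0.1783]
  [   0.4040     0.7590     0.7958     1.5994]
Δx = (I − A)⁻¹ Δd with Δd having -30 in the Mining component and 0 elsewhere.
So Δx_1 = L_14 · (-30), where L_14 = adj(I−A)_14 / det(I−A) = 0.374250 / 0.4542375.
Δx_1 = 0.374250 × (-30) / 0.4542375 = -11.2275 / 0.4542375 ≈ -24.72.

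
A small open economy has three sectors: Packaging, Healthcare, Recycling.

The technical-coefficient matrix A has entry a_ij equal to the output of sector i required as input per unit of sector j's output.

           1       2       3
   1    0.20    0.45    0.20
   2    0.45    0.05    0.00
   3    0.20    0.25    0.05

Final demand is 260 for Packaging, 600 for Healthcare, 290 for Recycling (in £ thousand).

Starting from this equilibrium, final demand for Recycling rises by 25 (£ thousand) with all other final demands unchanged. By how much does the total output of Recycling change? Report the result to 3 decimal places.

I − A =
  [   0.80    -0.45    -0.20]
  [  -0.45     0.95     0.00]
  [  -0.20    -0.25     0.95]
Cofactors of I−A, C_ij = (−1)^(i+j)·(minor ij) (rows/columns in the sector order above):
  C_11 = (0.95)(0.95) − (0.00)(-0.25) = 0.9025
  C_12 = −[(-0.45)(0.95) − (0.00)(-0.20)] = 0.4275
  C_13 = (-0.45)(-0.25) − (0.95)(-0.20) = 0.3025
  C_21 = −[(-0.45)(0.95) − (-0.20)(-0.25)] = 0.4775
  C_22 = (0.80)(0.95) − (-0.20)(-0.20) = 0.7200
  C_23 = −[(0.80)(-0.25) − (-0.45)(-0.20)] = 0.2900
  C_31 = (-0.45)(0.00) − (-0.20)(0.95) = 0.1900
  C_32 = −[(0.80)(0.00) − (-0.20)(-0.45)] = 0.0900
  C_33 = (0.80)(0.95) − (-0.45)(-0.45) = 0.5575
det(I−A) = Σ_j (I−A)_1j·C_1j = (0.80)(0.9025) + (-0.45)(0.4275) + (-0.20)(0.3025) = 0.469125
adj(I−A) = Cᵀ =
  [ 0.9025   0.4775   0.1900]
  [ 0.4275   0.7200   0.0900]
  [ 0.3025   0.2900   0.5575]
(I − A)⁻¹ = adj(I−A) / det(I−A) ≈
  [   1.9238     1.0179     0.4050]
  [   0.9113     1.5348     0.1918]
  [   0.6448     0.6182     1.1884]
Δx = (I − A)⁻¹ Δd with Δd having +25 in the Recycling component and 0 elsewhere.
So Δx_3 = L_33 · (+25), where L_33 = adj(I−A)_33 / det(I−A) = 0.5575 / 0.469125.
Δx_3 = 0.5575 × (+25) / 0.469125 = 13.9375 / 0.469125 ≈ 29.710.

Δx_3 = 29.710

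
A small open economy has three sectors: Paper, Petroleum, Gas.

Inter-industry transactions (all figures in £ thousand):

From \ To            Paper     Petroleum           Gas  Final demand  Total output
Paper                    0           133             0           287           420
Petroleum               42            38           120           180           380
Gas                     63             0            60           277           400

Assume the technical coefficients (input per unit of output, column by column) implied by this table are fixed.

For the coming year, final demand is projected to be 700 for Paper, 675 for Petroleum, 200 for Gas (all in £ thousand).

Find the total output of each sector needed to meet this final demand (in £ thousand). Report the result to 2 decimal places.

x_1 = 1052.55, x_2 = 1007.30, x_3 = 421.04

Technical coefficients a_ij = z_ij / X_j:
  a_11 = 0/420 = 0.00, a_21 = 42/420 = 0.10, a_31 = 63/420 = 0.15
  a_12 = 133/380 = 0.35, a_22 = 38/380 = 0.10, a_32 = 0/380 = 0.00
  a_13 = 0/400 = 0.00, a_23 = 120/400 = 0.30, a_33 = 60/400 = 0.15
I − A =
  [   1.00    -0.35     0.00]
  [  -0.10     0.90    -0.30]
  [  -0.15     0.00     0.85]
Cofactors of I−A, C_ij = (−1)^(i+j)·(minor ij) (rows/columns in the sector order above):
  C_11 = (0.90)(0.85) − (-0.30)(0.00) = 0.7650
  C_12 = −[(-0.10)(0.85) − (-0.30)(-0.15)] = 0.1300
  C_13 = (-0.10)(0.00) − (0.90)(-0.15) = 0.1350
  C_21 = −[(-0.35)(0.85) − (0.00)(0.00)] = 0.2975
  C_22 = (1.00)(0.85) − (0.00)(-0.15) = 0.8500
  C_23 = −[(1.00)(0.00) − (-0.35)(-0.15)] = 0.0525
  C_31 = (-0.35)(-0.30) − (0.00)(0.90) = 0.1050
  C_32 = −[(1.00)(-0.30) − (0.00)(-0.10)] = 0.3000
  C_33 = (1.00)(0.90) − (-0.35)(-0.10) = 0.8650
det(I−A) = Σ_j (I−A)_1j·C_1j = (1.00)(0.7650) + (-0.35)(0.1300) + (0.00)(0.1350) = 0.7195
adj(I−A) = Cᵀ =
  [ 0.7650   0.2975   0.1050]
  [ 0.1300   0.8500   0.3000]
  [ 0.1350   0.0525   0.8650]
(I − A)⁻¹ = adj(I−A) / det(I−A) ≈
  [   1.0632     0.4135     0.1459]
  [   0.1807     1.1814     0.4170]
  [   0.1876     0.0730     1.2022]
x = (I − A)⁻¹ d = adj(I−A)·d / det(I−A), with det(I−A) = 0.7195:
  x_1 = (0.7650·700 + 0.2975·675 + 0.1050·200) / 0.7195 = 757.3125 / 0.7195 ≈ 1052.55
  x_2 = (0.1300·700 + 0.8500·675 + 0.3000·200) / 0.7195 = 724.75 / 0.7195 ≈ 1007.30
  x_3 = (0.1350·700 + 0.0525·675 + 0.8650·200) / 0.7195 = 302.9375 / 0.7195 ≈ 421.04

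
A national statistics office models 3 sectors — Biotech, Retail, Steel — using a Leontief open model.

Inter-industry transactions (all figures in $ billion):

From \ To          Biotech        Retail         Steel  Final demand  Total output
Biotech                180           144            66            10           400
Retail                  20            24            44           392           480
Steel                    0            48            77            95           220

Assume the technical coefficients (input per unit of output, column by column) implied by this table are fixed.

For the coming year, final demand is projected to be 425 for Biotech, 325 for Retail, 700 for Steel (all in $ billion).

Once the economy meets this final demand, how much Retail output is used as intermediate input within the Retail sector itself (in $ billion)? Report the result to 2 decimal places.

z_RR = 34.27

Technical coefficients a_ij = z_ij / X_j:
  a_BB = 180/400 = 0.45, a_RB = 20/400 = 0.05, a_SB = 0/400 = 0.00
  a_BR = 144/480 = 0.30, a_RR = 24/480 = 0.05, a_SR = 48/480 = 0.10
  a_BS = 66/220 = 0.30, a_RS = 44/220 = 0.20, a_SS = 77/220 = 0.35
I − A =
  [   0.55    -0.30    -0.30]
  [  -0.05     0.95    -0.20]
  [   0.00    -0.10     0.65]
Cofactors of I−A, C_ij = (−1)^(i+j)·(minor ij) (rows/columns in the sector order above):
  C_11 = (0.95)(0.65) − (-0.20)(-0.10) = 0.5975
  C_12 = −[(-0.05)(0.65) − (-0.20)(0.00)] = 0.0325
  C_13 = (-0.05)(-0.10) − (0.95)(0.00) = 0.0050
  C_21 = −[(-0.30)(0.65) − (-0.30)(-0.10)] = 0.2250
  C_22 = (0.55)(0.65) − (-0.30)(0.00) = 0.3575
  C_23 = −[(0.55)(-0.10) − (-0.30)(0.00)] = 0.0550
  C_31 = (-0.30)(-0.20) − (-0.30)(0.95) = 0.3450
  C_32 = −[(0.55)(-0.20) − (-0.30)(-0.05)] = 0.1250
  C_33 = (0.55)(0.95) − (-0.30)(-0.05) = 0.5075
det(I−A) = Σ_j (I−A)_1j·C_1j = (0.55)(0.5975) + (-0.30)(0.0325) + (-0.30)(0.0050) = 0.317375
adj(I−A) = Cᵀ =
  [ 0.5975   0.2250   0.3450]
  [ 0.0325   0.3575   0.1250]
  [ 0.0050   0.0550   0.5075]
(I − A)⁻¹ = adj(I−A) / det(I−A) ≈
  [   1.8826     0.7089     1.0870]
  [   0.1024     1.1264     0.3939]
  [   0.0158     0.1733     1.5991]
First solve x = (I − A)⁻¹ d = adj(I−A)·d / det(I−A); in particular x_R = (0.0325·425 + 0.3575·325 + 0.1250·700) / 0.317375 = 217.50 / 0.317375 ≈ 685.3092.
Intermediate flow from R to R: z_RR = a_RR · x_R = 0.05 × 217.50 / 0.317375 = 10.875 / 0.317375 ≈ 34.27.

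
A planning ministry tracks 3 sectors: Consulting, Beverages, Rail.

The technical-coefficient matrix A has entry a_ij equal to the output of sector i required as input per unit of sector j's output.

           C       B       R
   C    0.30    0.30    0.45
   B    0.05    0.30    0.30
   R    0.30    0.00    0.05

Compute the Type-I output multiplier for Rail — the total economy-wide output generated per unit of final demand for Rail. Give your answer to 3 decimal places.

m_R = 3.374

I − A =
  [   0.70    -0.30    -0.45]
  [  -0.05     0.70    -0.30]
  [  -0.30     0.00     0.95]
Cofactors of I−A, C_ij = (−1)^(i+j)·(minor ij) (rows/columns in the sector order above):
  C_11 = (0.70)(0.95) − (-0.30)(0.00) = 0.6650
  C_12 = −[(-0.05)(0.95) − (-0.30)(-0.30)] = 0.1375
  C_13 = (-0.05)(0.00) − (0.70)(-0.30) = 0.2100
  C_21 = −[(-0.30)(0.95) − (-0.45)(0.00)] = 0.2850
  C_22 = (0.70)(0.95) − (-0.45)(-0.30) = 0.5300
  C_23 = −[(0.70)(0.00) − (-0.30)(-0.30)] = 0.0900
  C_31 = (-0.30)(-0.30) − (-0.45)(0.70) = 0.4050
  C_32 = −[(0.70)(-0.30) − (-0.45)(-0.05)] = 0.2325
  C_33 = (0.70)(0.70) − (-0.30)(-0.05) = 0.4750
det(I−A) = Σ_j (I−A)_1j·C_1j = (0.70)(0.6650) + (-0.30)(0.1375) + (-0.45)(0.2100) = 0.32975
adj(I−A) = Cᵀ =
  [ 0.6650   0.2850   0.4050]
  [ 0.1375   0.5300   0.2325]
  [ 0.2100   0.0900   0.4750]
(I − A)⁻¹ = adj(I−A) / det(I−A) ≈
  [   2.0167     0.8643     1.2282]
  [   0.4170     1.6073     0.7051]
  [   0.6368     0.2729     1.4405]
The output multiplier for sector j is the column-j sum of the Leontief inverse (I − A)⁻¹ = adj(I−A) / det(I−A).
Column R of adj(I−A): (0.4050, 0.2325, 0.4750); det(I−A) = 0.32975.
m_R = (0.4050 + 0.2325 + 0.4750) / 0.32975 = 1.1125 / 0.32975 ≈ 3.374.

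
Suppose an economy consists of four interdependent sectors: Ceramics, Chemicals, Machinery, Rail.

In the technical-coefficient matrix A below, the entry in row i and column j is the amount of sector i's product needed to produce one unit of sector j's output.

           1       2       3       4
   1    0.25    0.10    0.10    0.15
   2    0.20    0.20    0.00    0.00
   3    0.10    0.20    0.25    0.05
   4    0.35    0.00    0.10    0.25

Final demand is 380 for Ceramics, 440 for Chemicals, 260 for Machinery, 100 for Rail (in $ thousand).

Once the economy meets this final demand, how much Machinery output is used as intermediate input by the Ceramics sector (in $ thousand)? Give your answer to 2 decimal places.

I − A =
  [   0.75    -0.10    -0.10    -0.15]
  [  -0.20     0.80     0.00     0.00]
  [  -0.10    -0.20     0.75    -0.05]
  [  -0.35     0.00    -0.10     0.75]
Compute the cofactors C_ij = (−1)^(i+j)·(3×3 minor ij) of I−A; the adjugate is their transpose:
adj(I−A) = Cᵀ =
  [ 0.44600   0.07375   0.07200   0.09400]
  [ 0.11150   0.36800   0.01800   0.02350]
  [ 0.10400   0.11125   0.39300   0.04700]
  [ 0.22200   0.04925   0.08600   0.42300]
det(I−A) = Σ_j (I−A)_1j·C_1j = (0.75)(0.44600) + (-0.10)(0.11150) + (-0.10)(0.10400) + (-0.15)(0.22200) = 0.27965
(I − A)⁻¹ = adj(I−A) / det(I−A) ≈
  [   1.5949     0.2637     0.2575     0.3361]
  [   0.3987     1.3159     0.0644     0.0840]
  [   0.3719     0.3978     1.4053     0.1681]
  [   0.7938     0.1761     0.3075     1.5126]
First solve x = (I − A)⁻¹ d = adj(I−A)·d / det(I−A); in particular x_1 = (0.44600·380 + 0.07375·440 + 0.07200·260 + 0.09400·100) / 0.27965 = 230.05 / 0.27965 ≈ 822.6354.
Intermediate flow from 3 to 1: z_31 = a_31 · x_1 = 0.10 × 230.05 / 0.27965 = 23.005 / 0.27965 ≈ 82.26.

z_31 = 82.26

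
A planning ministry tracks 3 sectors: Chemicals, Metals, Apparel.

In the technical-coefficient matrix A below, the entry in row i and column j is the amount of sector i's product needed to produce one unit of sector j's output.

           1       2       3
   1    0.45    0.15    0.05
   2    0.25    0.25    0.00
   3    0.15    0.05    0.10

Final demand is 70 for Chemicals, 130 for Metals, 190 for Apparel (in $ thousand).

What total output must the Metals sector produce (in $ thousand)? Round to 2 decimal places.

x_2 = 246.04

I − A =
  [   0.55    -0.15    -0.05]
  [  -0.25     0.75     0.00]
  [  -0.15    -0.05     0.90]
Cofactors of I−A, C_ij = (−1)^(i+j)·(minor ij) (rows/columns in the sector order above):
  C_11 = (0.75)(0.90) − (0.00)(-0.05) = 0.6750
  C_12 = −[(-0.25)(0.90) − (0.00)(-0.15)] = 0.2250
  C_13 = (-0.25)(-0.05) − (0.75)(-0.15) = 0.1250
  C_21 = −[(-0.15)(0.90) − (-0.05)(-0.05)] = 0.1375
  C_22 = (0.55)(0.90) − (-0.05)(-0.15) = 0.4875
  C_23 = −[(0.55)(-0.05) − (-0.15)(-0.15)] = 0.0500
  C_31 = (-0.15)(0.00) − (-0.05)(0.75) = 0.0375
  C_32 = −[(0.55)(0.00) − (-0.05)(-0.25)] = 0.0125
  C_33 = (0.55)(0.75) − (-0.15)(-0.25) = 0.3750
det(I−A) = Σ_j (I−A)_1j·C_1j = (0.55)(0.6750) + (-0.15)(0.2250) + (-0.05)(0.1250) = 0.33125
adj(I−A) = Cᵀ =
  [ 0.6750   0.1375   0.0375]
  [ 0.2250   0.4875   0.0125]
  [ 0.1250   0.0500   0.3750]
(I − A)⁻¹ = adj(I−A) / det(I−A) ≈
  [   2.0377     0.4151     0.1132]
  [   0.6792     1.4717     0.0377]
  [   0.3774     0.1509     1.1321]
x = (I − A)⁻¹ d = adj(I−A)·d / det(I−A), with det(I−A) = 0.33125:
  x_1 = (0.6750·70 + 0.1375·130 + 0.0375·190) / 0.33125 = 72.25 / 0.33125 ≈ 218.11
  x_2 = (0.2250·70 + 0.4875·130 + 0.0125·190) / 0.33125 = 81.50 / 0.33125 ≈ 246.04
  x_3 = (0.1250·70 + 0.0500·130 + 0.3750·190) / 0.33125 = 86.50 / 0.33125 ≈ 261.13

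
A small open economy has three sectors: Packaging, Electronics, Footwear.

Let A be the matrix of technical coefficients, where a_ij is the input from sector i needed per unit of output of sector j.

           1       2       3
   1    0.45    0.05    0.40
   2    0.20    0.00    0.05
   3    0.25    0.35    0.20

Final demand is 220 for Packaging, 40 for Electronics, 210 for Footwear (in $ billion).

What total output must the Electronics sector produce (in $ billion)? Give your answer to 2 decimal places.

I − A =
  [   0.55    -0.05    -0.40]
  [  -0.20     1.00    -0.05]
  [  -0.25    -0.35     0.80]
Cofactors of I−A, C_ij = (−1)^(i+j)·(minor ij) (rows/columns in the sector order above):
  C_11 = (1.00)(0.80) − (-0.05)(-0.35) = 0.7825
  C_12 = −[(-0.20)(0.80) − (-0.05)(-0.25)] = 0.1725
  C_13 = (-0.20)(-0.35) − (1.00)(-0.25) = 0.3200
  C_21 = −[(-0.05)(0.80) − (-0.40)(-0.35)] = 0.1800
  C_22 = (0.55)(0.80) − (-0.40)(-0.25) = 0.3400
  C_23 = −[(0.55)(-0.35) − (-0.05)(-0.25)] = 0.2050
  C_31 = (-0.05)(-0.05) − (-0.40)(1.00) = 0.4025
  C_32 = −[(0.55)(-0.05) − (-0.40)(-0.20)] = 0.1075
  C_33 = (0.55)(1.00) − (-0.05)(-0.20) = 0.5400
det(I−A) = Σ_j (I−A)_1j·C_1j = (0.55)(0.7825) + (-0.05)(0.1725) + (-0.40)(0.3200) = 0.29375
adj(I−A) = Cᵀ =
  [ 0.7825   0.1800   0.4025]
  [ 0.1725   0.3400   0.1075]
  [ 0.3200   0.2050   0.5400]
(I − A)⁻¹ = adj(I−A) / det(I−A) ≈
  [   2.6638     0.6128     1.3702]
  [   0.5872     1.1574     0.3660]
  [   1.0894     0.6979     1.8383]
x = (I − A)⁻¹ d = adj(I−A)·d / det(I−A), with det(I−A) = 0.29375:
  x_1 = (0.7825·220 + 0.1800·40 + 0.4025·210) / 0.29375 = 263.875 / 0.29375 ≈ 898.30
  x_2 = (0.1725·220 + 0.3400·40 + 0.1075·210) / 0.29375 = 74.125 / 0.29375 ≈ 252.34
  x_3 = (0.3200·220 + 0.2050·40 + 0.5400·210) / 0.29375 = 192.00 / 0.29375 ≈ 653.62

x_2 = 252.34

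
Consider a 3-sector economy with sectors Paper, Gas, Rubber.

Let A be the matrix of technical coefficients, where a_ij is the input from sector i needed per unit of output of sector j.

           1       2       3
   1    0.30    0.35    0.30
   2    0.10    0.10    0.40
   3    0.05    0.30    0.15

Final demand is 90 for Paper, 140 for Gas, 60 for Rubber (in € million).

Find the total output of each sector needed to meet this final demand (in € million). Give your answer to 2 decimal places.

x_1 = 349.01, x_2 = 278.52, x_3 = 189.42

I − A =
  [   0.70    -0.35    -0.30]
  [  -0.10     0.90    -0.40]
  [  -0.05    -0.30     0.85]
Cofactors of I−A, C_ij = (−1)^(i+j)·(minor ij) (rows/columns in the sector order above):
  C_11 = (0.90)(0.85) − (-0.40)(-0.30) = 0.6450
  C_12 = −[(-0.10)(0.85) − (-0.40)(-0.05)] = 0.1050
  C_13 = (-0.10)(-0.30) − (0.90)(-0.05) = 0.0750
  C_21 = −[(-0.35)(0.85) − (-0.30)(-0.30)] = 0.3875
  C_22 = (0.70)(0.85) − (-0.30)(-0.05) = 0.5800
  C_23 = −[(0.70)(-0.30) − (-0.35)(-0.05)] = 0.2275
  C_31 = (-0.35)(-0.40) − (-0.30)(0.90) = 0.4100
  C_32 = −[(0.70)(-0.40) − (-0.30)(-0.10)] = 0.3100
  C_33 = (0.70)(0.90) − (-0.35)(-0.10) = 0.5950
det(I−A) = Σ_j (I−A)_1j·C_1j = (0.70)(0.6450) + (-0.35)(0.1050) + (-0.30)(0.0750) = 0.39225
adj(I−A) = Cᵀ =
  [ 0.6450   0.3875   0.4100]
  [ 0.1050   0.5800   0.3100]
  [ 0.0750   0.2275   0.5950]
(I − A)⁻¹ = adj(I−A) / det(I−A) ≈
  [   1.6444     0.9879     1.0453]
  [   0.2677     1.4786     0.7903]
  [   0.1912     0.5800     1.5169]
x = (I − A)⁻¹ d = adj(I−A)·d / det(I−A), with det(I−A) = 0.39225:
  x_1 = (0.6450·90 + 0.3875·140 + 0.4100·60) / 0.39225 = 136.90 / 0.39225 ≈ 349.01
  x_2 = (0.1050·90 + 0.5800·140 + 0.3100·60) / 0.39225 = 109.25 / 0.39225 ≈ 278.52
  x_3 = (0.0750·90 + 0.2275·140 + 0.5950·60) / 0.39225 = 74.30 / 0.39225 ≈ 189.42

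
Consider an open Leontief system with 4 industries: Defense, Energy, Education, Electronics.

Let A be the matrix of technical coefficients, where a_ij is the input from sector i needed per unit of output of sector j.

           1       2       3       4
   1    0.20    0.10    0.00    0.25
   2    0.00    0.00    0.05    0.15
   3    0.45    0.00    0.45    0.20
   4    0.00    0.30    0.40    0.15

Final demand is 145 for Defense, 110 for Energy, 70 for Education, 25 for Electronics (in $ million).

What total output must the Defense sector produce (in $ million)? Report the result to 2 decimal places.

x_1 = 307.03

I − A =
  [   0.80    -0.10     0.00    -0.25]
  [   0.00     1.00    -0.05    -0.15]
  [  -0.45     0.00     0.55    -0.20]
  [   0.00    -0.30    -0.40     0.85]
Compute the cofactors C_ij = (−1)^(i+j)·(3×3 minor ij) of I−A; the adjugate is their transpose:
adj(I−A) = Cᵀ =
  [ 0.359750   0.080000   0.114000   0.146750]
  [ 0.046125   0.265000   0.082000   0.079625]
  [ 0.362250   0.120000   0.644000   0.279250]
  [ 0.186750   0.150000   0.332000   0.437750]
det(I−A) = Σ_j (I−A)_1j·C_1j = (0.80)(0.359750) + (-0.10)(0.046125) + (0.00)(0.362250) + (-0.25)(0.186750) = 0.2365
(I − A)⁻¹ = adj(I−A) / det(I−A) ≈
  [   1.5211     0.3383     0.4820     0.6205]
  [   0.1950     1.1205     0.3467     0.3367]
  [   1.5317     0.5074     2.7230     1.1808]
  [   0.7896     0.6342     1.4038     1.8510]
x = (I − A)⁻¹ d = adj(I−A)·d / det(I−A), with det(I−A) = 0.2365:
  x_1 = (0.359750·145 + 0.080000·110 + 0.114000·70 + 0.146750·25) / 0.2365 = 72.6125 / 0.2365 ≈ 307.03
  x_2 = (0.046125·145 + 0.265000·110 + 0.082000·70 + 0.079625·25) / 0.2365 = 43.56875 / 0.2365 ≈ 184.22
  x_3 = (0.362250·145 + 0.120000·110 + 0.644000·70 + 0.279250·25) / 0.2365 = 117.7875 / 0.2365 ≈ 498.04
  x_4 = (0.186750·145 + 0.150000·110 + 0.332000·70 + 0.437750·25) / 0.2365 = 77.7625 / 0.2365 ≈ 328.81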